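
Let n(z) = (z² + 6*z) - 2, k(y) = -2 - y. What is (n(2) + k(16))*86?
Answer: -344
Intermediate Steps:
n(z) = -2 + z² + 6*z
(n(2) + k(16))*86 = ((-2 + 2² + 6*2) + (-2 - 1*16))*86 = ((-2 + 4 + 12) + (-2 - 16))*86 = (14 - 18)*86 = -4*86 = -344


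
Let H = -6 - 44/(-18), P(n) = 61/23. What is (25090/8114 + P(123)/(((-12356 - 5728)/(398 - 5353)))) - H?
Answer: 37331665081/5062308372 ≈ 7.3744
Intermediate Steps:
P(n) = 61/23 (P(n) = 61*(1/23) = 61/23)
H = -32/9 (H = -6 - 1/18*(-44) = -6 + 22/9 = -32/9 ≈ -3.5556)
(25090/8114 + P(123)/(((-12356 - 5728)/(398 - 5353)))) - H = (25090/8114 + 61/(23*(((-12356 - 5728)/(398 - 5353))))) - 1*(-32/9) = (25090*(1/8114) + 61/(23*((-18084/(-4955))))) + 32/9 = (12545/4057 + 61/(23*((-18084*(-1/4955))))) + 32/9 = (12545/4057 + 61/(23*(18084/4955))) + 32/9 = (12545/4057 + (61/23)*(4955/18084)) + 32/9 = (12545/4057 + 302255/415932) + 32/9 = 6444115475/1687436124 + 32/9 = 37331665081/5062308372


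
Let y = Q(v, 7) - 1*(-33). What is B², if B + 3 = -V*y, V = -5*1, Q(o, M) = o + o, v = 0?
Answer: 26244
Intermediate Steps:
Q(o, M) = 2*o
V = -5
y = 33 (y = 2*0 - 1*(-33) = 0 + 33 = 33)
B = 162 (B = -3 - (-5)*33 = -3 - 1*(-165) = -3 + 165 = 162)
B² = 162² = 26244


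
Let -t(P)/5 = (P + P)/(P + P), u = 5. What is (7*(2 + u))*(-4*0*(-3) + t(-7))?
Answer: -245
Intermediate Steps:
t(P) = -5 (t(P) = -5*(P + P)/(P + P) = -5*2*P/(2*P) = -5*2*P*1/(2*P) = -5*1 = -5)
(7*(2 + u))*(-4*0*(-3) + t(-7)) = (7*(2 + 5))*(-4*0*(-3) - 5) = (7*7)*(0*(-3) - 5) = 49*(0 - 5) = 49*(-5) = -245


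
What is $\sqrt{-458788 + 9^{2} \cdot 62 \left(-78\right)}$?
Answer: $2 i \sqrt{212626} \approx 922.23 i$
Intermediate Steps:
$\sqrt{-458788 + 9^{2} \cdot 62 \left(-78\right)} = \sqrt{-458788 + 81 \cdot 62 \left(-78\right)} = \sqrt{-458788 + 5022 \left(-78\right)} = \sqrt{-458788 - 391716} = \sqrt{-850504} = 2 i \sqrt{212626}$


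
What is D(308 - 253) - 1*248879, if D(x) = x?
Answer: -248824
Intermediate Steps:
D(308 - 253) - 1*248879 = (308 - 253) - 1*248879 = 55 - 248879 = -248824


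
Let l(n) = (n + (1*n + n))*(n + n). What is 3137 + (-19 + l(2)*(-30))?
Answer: 2398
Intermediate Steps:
l(n) = 6*n² (l(n) = (n + (n + n))*(2*n) = (n + 2*n)*(2*n) = (3*n)*(2*n) = 6*n²)
3137 + (-19 + l(2)*(-30)) = 3137 + (-19 + (6*2²)*(-30)) = 3137 + (-19 + (6*4)*(-30)) = 3137 + (-19 + 24*(-30)) = 3137 + (-19 - 720) = 3137 - 739 = 2398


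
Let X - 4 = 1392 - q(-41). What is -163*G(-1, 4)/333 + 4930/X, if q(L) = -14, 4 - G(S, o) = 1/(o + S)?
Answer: 79898/46953 ≈ 1.7017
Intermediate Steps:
G(S, o) = 4 - 1/(S + o) (G(S, o) = 4 - 1/(o + S) = 4 - 1/(S + o))
X = 1410 (X = 4 + (1392 - 1*(-14)) = 4 + (1392 + 14) = 4 + 1406 = 1410)
-163*G(-1, 4)/333 + 4930/X = -163*(-1 + 4*(-1) + 4*4)/(-1 + 4)/333 + 4930/1410 = -163*(-1 - 4 + 16)/3*(1/333) + 4930*(1/1410) = -163*11/3*(1/333) + 493/141 = -1793/3*1/333 + 493/141 = -1793/999 + 493/141 = 79898/46953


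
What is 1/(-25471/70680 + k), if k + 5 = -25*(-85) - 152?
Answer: 70680/139072769 ≈ 0.00050822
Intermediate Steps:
k = 1968 (k = -5 + (-25*(-85) - 152) = -5 + (2125 - 152) = -5 + 1973 = 1968)
1/(-25471/70680 + k) = 1/(-25471/70680 + 1968) = 1/(139072769/70680) = 70680/139072769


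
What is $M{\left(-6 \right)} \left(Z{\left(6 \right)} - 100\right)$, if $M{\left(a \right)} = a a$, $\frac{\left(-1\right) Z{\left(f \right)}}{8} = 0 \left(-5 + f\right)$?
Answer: $-3600$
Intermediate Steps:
$Z{\left(f \right)} = 0$ ($Z{\left(f \right)} = - 8 \cdot 0 \left(-5 + f\right) = \left(-8\right) 0 = 0$)
$M{\left(a \right)} = a^{2}$
$M{\left(-6 \right)} \left(Z{\left(6 \right)} - 100\right) = \left(-6\right)^{2} \left(0 - 100\right) = 36 \left(-100\right) = -3600$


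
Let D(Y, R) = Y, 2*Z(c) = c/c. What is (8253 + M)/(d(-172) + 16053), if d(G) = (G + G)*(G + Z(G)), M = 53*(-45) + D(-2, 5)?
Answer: 5866/75049 ≈ 0.078162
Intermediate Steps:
Z(c) = ½ (Z(c) = (c/c)/2 = (½)*1 = ½)
M = -2387 (M = 53*(-45) - 2 = -2385 - 2 = -2387)
d(G) = 2*G*(½ + G) (d(G) = (G + G)*(G + ½) = (2*G)*(½ + G) = 2*G*(½ + G))
(8253 + M)/(d(-172) + 16053) = (8253 - 2387)/(-172*(1 + 2*(-172)) + 16053) = 5866/(-172*(1 - 344) + 16053) = 5866/(-172*(-343) + 16053) = 5866/(58996 + 16053) = 5866/75049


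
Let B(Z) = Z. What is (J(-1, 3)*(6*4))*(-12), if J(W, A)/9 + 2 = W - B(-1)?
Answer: 5184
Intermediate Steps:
J(W, A) = -9 + 9*W (J(W, A) = -18 + 9*(W - 1*(-1)) = -18 + 9*(W + 1) = -18 + 9*(1 + W) = -18 + (9 + 9*W) = -9 + 9*W)
(J(-1, 3)*(6*4))*(-12) = ((-9 + 9*(-1))*(6*4))*(-12) = ((-9 - 9)*24)*(-12) = -18*24*(-12) = -432*(-12) = 5184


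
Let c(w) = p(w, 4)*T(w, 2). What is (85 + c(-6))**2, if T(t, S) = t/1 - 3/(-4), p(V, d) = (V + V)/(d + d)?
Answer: 552049/64 ≈ 8625.8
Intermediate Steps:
p(V, d) = V/d (p(V, d) = (2*V)/((2*d)) = (2*V)*(1/(2*d)) = V/d)
T(t, S) = 3/4 + t (T(t, S) = t*1 - 3*(-1/4) = t + 3/4 = 3/4 + t)
c(w) = w*(3/4 + w)/4 (c(w) = (w/4)*(3/4 + w) = w*(3/4 + w)/4)
(85 + c(-6))**2 = (85 + (1/16)*(-6)*(3 + 4*(-6)))**2 = (85 + (1/16)*(-6)*(3 - 24))**2 = (85 + (1/16)*(-6)*(-21))**2 = (85 + 63/8)**2 = (743/8)**2 = 552049/64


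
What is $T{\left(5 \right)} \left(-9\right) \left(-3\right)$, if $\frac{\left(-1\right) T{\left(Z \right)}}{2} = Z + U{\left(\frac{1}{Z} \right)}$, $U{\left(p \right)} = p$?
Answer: $- \frac{1404}{5} \approx -280.8$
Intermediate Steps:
$T{\left(Z \right)} = - 2 Z - \frac{2}{Z}$ ($T{\left(Z \right)} = - 2 \left(Z + \frac{1}{Z}\right) = - 2 Z - \frac{2}{Z}$)
$T{\left(5 \right)} \left(-9\right) \left(-3\right) = \left(\left(-2\right) 5 - \frac{2}{5}\right) \left(-9\right) \left(-3\right) = \left(-10 - \frac{2}{5}\right) \left(-9\right) \left(-3\right) = \left(- \frac{52}{5}\right) \left(-9\right) \left(-3\right) = \frac{468}{5} \left(-3\right) = - \frac{1404}{5}$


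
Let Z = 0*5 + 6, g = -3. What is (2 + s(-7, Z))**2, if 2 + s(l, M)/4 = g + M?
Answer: 36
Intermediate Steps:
Z = 6 (Z = 0 + 6 = 6)
s(l, M) = -20 + 4*M (s(l, M) = -8 + 4*(-3 + M) = -8 + (-12 + 4*M) = -20 + 4*M)
(2 + s(-7, Z))**2 = (2 + (-20 + 4*6))**2 = (2 + (-20 + 24))**2 = (2 + 4)**2 = 6**2 = 36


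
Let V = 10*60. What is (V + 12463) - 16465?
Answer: -3402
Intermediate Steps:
V = 600
(V + 12463) - 16465 = (600 + 12463) - 16465 = 13063 - 16465 = -3402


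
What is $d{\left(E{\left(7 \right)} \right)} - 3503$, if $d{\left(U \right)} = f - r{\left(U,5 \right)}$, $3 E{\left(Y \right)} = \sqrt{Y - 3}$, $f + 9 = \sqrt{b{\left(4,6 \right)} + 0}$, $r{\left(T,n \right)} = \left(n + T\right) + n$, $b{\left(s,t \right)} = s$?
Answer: $- \frac{10562}{3} \approx -3520.7$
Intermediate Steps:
$r{\left(T,n \right)} = T + 2 n$ ($r{\left(T,n \right)} = \left(T + n\right) + n = T + 2 n$)
$f = -7$ ($f = -9 + \sqrt{4 + 0} = -9 + \sqrt{4} = -9 + 2 = -7$)
$E{\left(Y \right)} = \frac{\sqrt{-3 + Y}}{3}$ ($E{\left(Y \right)} = \frac{\sqrt{Y - 3}}{3} = \frac{\sqrt{-3 + Y}}{3}$)
$d{\left(U \right)} = -17 - U$ ($d{\left(U \right)} = -7 - \left(U + 2 \cdot 5\right) = -7 - \left(U + 10\right) = -7 - \left(10 + U\right) = -17 - U$)
$d{\left(E{\left(7 \right)} \right)} - 3503 = \left(-17 - \frac{\sqrt{-3 + 7}}{3}\right) - 3503 = \left(-17 - \frac{\sqrt{4}}{3}\right) - 3503 = \left(-17 - \frac{1}{3} \cdot 2\right) - 3503 = \left(-17 - \frac{2}{3}\right) - 3503 = - \frac{53}{3} - 3503 = - \frac{10562}{3}$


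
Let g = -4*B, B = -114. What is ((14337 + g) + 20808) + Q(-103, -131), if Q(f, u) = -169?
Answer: 35432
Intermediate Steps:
g = 456 (g = -4*(-114) = 456)
((14337 + g) + 20808) + Q(-103, -131) = ((14337 + 456) + 20808) - 169 = (14793 + 20808) - 169 = 35601 - 169 = 35432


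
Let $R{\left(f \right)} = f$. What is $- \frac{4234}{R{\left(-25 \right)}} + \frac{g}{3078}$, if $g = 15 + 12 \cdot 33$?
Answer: $\frac{4347509}{25650} \approx 169.49$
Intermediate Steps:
$g = 411$ ($g = 15 + 396 = 411$)
$- \frac{4234}{R{\left(-25 \right)}} + \frac{g}{3078} = - \frac{4234}{-25} + \frac{411}{3078} = \left(-4234\right) \left(- \frac{1}{25}\right) + 411 \cdot \frac{1}{3078} = \frac{4234}{25} + \frac{137}{1026} = \frac{4347509}{25650}$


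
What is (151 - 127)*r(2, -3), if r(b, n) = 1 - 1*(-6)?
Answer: 168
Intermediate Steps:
r(b, n) = 7 (r(b, n) = 1 + 6 = 7)
(151 - 127)*r(2, -3) = (151 - 127)*7 = 24*7 = 168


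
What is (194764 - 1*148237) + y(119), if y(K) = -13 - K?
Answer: 46395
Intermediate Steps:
(194764 - 1*148237) + y(119) = (194764 - 1*148237) + (-13 - 1*119) = (194764 - 148237) + (-13 - 119) = 46527 - 132 = 46395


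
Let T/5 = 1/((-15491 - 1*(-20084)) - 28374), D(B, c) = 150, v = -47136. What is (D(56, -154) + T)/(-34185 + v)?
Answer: -3567145/1933894701 ≈ -0.0018445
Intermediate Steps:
T = -5/23781 (T = 5/((-15491 - 1*(-20084)) - 28374) = 5/((-15491 + 20084) - 28374) = 5/(4593 - 28374) = 5/(-23781) = 5*(-1/23781) = -5/23781 ≈ -0.00021025)
(D(56, -154) + T)/(-34185 + v) = (150 - 5/23781)/(-34185 - 47136) = (3567145/23781)/(-81321) = (3567145/23781)*(-1/81321) = -3567145/1933894701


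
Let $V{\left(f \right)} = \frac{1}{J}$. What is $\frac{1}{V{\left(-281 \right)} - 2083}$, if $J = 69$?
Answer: $- \frac{69}{143726} \approx -0.00048008$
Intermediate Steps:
$V{\left(f \right)} = \frac{1}{69}$
$\frac{1}{V{\left(-281 \right)} - 2083} = \frac{1}{\frac{1}{69} - 2083} = \frac{1}{- \frac{143726}{69}} = - \frac{69}{143726}$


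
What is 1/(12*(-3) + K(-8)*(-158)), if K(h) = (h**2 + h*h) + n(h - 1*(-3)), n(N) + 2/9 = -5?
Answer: -9/174914 ≈ -5.1454e-5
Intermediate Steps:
n(N) = -47/9 (n(N) = -2/9 - 5 = -47/9)
K(h) = -47/9 + 2*h**2 (K(h) = (h**2 + h*h) - 47/9 = (h**2 + h**2) - 47/9 = 2*h**2 - 47/9 = -47/9 + 2*h**2)
1/(12*(-3) + K(-8)*(-158)) = 1/(12*(-3) + (-47/9 + 2*(-8)**2)*(-158)) = 1/(-36 + (-47/9 + 2*64)*(-158)) = 1/(-36 + (-47/9 + 128)*(-158)) = 1/(-36 + (1105/9)*(-158)) = 1/(-36 - 174590/9) = 1/(-174914/9) = -9/174914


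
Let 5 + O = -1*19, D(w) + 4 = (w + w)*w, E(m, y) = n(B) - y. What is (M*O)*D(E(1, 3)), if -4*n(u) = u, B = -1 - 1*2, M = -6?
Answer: 882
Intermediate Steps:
B = -3 (B = -1 - 2 = -3)
n(u) = -u/4
E(m, y) = 3/4 - y (E(m, y) = -1/4*(-3) - y = 3/4 - y)
D(w) = -4 + 2*w**2 (D(w) = -4 + (w + w)*w = -4 + (2*w)*w = -4 + 2*w**2)
O = -24 (O = -5 - 1*19 = -5 - 19 = -24)
(M*O)*D(E(1, 3)) = (-6*(-24))*(-4 + 2*(3/4 - 1*3)**2) = 144*(-4 + 2*(3/4 - 3)**2) = 144*(-4 + 2*(-9/4)**2) = 144*(-4 + 2*(81/16)) = 144*(-4 + 81/8) = 144*(49/8) = 882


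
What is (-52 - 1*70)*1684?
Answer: -205448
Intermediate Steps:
(-52 - 1*70)*1684 = (-52 - 70)*1684 = -122*1684 = -205448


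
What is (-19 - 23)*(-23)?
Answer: 966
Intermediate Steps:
(-19 - 23)*(-23) = -42*(-23) = 966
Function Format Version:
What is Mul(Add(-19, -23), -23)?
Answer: 966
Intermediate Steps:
Mul(Add(-19, -23), -23) = Mul(-42, -23) = 966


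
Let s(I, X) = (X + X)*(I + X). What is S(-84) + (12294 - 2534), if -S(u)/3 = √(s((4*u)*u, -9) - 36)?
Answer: 9760 - 9*I*√56434 ≈ 9760.0 - 2138.0*I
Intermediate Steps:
s(I, X) = 2*X*(I + X) (s(I, X) = (2*X)*(I + X) = 2*X*(I + X))
S(u) = -3*√(126 - 72*u²) (S(u) = -3*√(2*(-9)*((4*u)*u - 9) - 36) = -3*√(2*(-9)*(4*u² - 9) - 36) = -3*√(2*(-9)*(-9 + 4*u²) - 36) = -3*√((162 - 72*u²) - 36) = -3*√(126 - 72*u²))
S(-84) + (12294 - 2534) = -9*√(14 - 8*(-84)²) + (12294 - 2534) = -9*√(14 - 8*7056) + 9760 = -9*√(14 - 56448) + 9760 = -9*I*√56434 + 9760 = 9760 - 9*I*√56434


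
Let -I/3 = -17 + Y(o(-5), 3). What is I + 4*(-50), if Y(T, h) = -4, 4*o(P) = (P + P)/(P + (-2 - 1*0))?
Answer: -137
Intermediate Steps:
o(P) = P/(2*(-2 + P)) (o(P) = ((P + P)/(P + (-2 - 1*0)))/4 = ((2*P)/(P + (-2 + 0)))/4 = ((2*P)/(P - 2))/4 = ((2*P)/(-2 + P))/4 = (2*P/(-2 + P))/4 = P/(2*(-2 + P)))
I = 63 (I = -3*(-17 - 4) = -3*(-21) = 63)
I + 4*(-50) = 63 + 4*(-50) = 63 - 200 = -137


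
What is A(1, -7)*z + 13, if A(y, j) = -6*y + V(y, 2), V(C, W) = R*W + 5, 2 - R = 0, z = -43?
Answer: -116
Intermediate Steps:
R = 2 (R = 2 - 1*0 = 2 + 0 = 2)
V(C, W) = 5 + 2*W (V(C, W) = 2*W + 5 = 5 + 2*W)
A(y, j) = 9 - 6*y (A(y, j) = -6*y + (5 + 2*2) = -6*y + (5 + 4) = -6*y + 9 = 9 - 6*y)
A(1, -7)*z + 13 = (9 - 6*1)*(-43) + 13 = (9 - 6)*(-43) + 13 = 3*(-43) + 13 = -129 + 13 = -116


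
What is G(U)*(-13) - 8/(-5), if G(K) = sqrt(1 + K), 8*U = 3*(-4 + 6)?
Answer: 8/5 - 13*sqrt(7)/2 ≈ -15.597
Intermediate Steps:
U = 3/4 (U = (3*(-4 + 6))/8 = (3*2)/8 = (1/8)*6 = 3/4 ≈ 0.75000)
G(U)*(-13) - 8/(-5) = sqrt(1 + 3/4)*(-13) - 8/(-5) = sqrt(7/4)*(-13) - 8*(-1/5) = (sqrt(7)/2)*(-13) + 8/5 = -13*sqrt(7)/2 + 8/5 = 8/5 - 13*sqrt(7)/2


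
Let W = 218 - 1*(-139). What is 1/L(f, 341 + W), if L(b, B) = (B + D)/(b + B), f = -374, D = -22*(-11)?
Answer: 81/235 ≈ 0.34468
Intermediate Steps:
W = 357 (W = 218 + 139 = 357)
D = 242
L(b, B) = (242 + B)/(B + b) (L(b, B) = (B + 242)/(b + B) = (242 + B)/(B + b))
1/L(f, 341 + W) = 1/((242 + (341 + 357))/((341 + 357) - 374)) = 1/((242 + 698)/(698 - 374)) = 1/(940/324) = 1/((1/324)*940) = 1/(235/81) = 81/235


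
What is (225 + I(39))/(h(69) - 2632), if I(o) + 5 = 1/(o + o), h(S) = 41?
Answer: -17161/202098 ≈ -0.084914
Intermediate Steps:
I(o) = -5 + 1/(2*o) (I(o) = -5 + 1/(o + o) = -5 + 1/(2*o))
(225 + I(39))/(h(69) - 2632) = (225 + (-5 + (½)/39))/(41 - 2632) = (225 + (-5 + (½)*(1/39)))/(-2591) = (225 + (-5 + 1/78))*(-1/2591) = (225 - 389/78)*(-1/2591) = (17161/78)*(-1/2591) = -17161/202098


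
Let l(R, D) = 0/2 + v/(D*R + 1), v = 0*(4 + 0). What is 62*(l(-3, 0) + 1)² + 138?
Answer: 200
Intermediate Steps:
v = 0 (v = 0*4 = 0)
l(R, D) = 0 (l(R, D) = 0/2 + 0/(D*R + 1) = 0*(½) + 0/(1 + D*R) = 0 + 0 = 0)
62*(l(-3, 0) + 1)² + 138 = 62*(0 + 1)² + 138 = 62*1² + 138 = 62*1 + 138 = 62 + 138 = 200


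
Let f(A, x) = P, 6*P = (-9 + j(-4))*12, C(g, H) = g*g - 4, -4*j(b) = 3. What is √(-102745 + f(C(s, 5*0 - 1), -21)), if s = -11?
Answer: I*√411058/2 ≈ 320.57*I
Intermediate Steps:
j(b) = -¾ (j(b) = -¼*3 = -¾)
C(g, H) = -4 + g² (C(g, H) = g² - 4 = -4 + g²)
P = -39/2 (P = ((-9 - ¾)*12)/6 = (-39/4*12)/6 = (⅙)*(-117) = -39/2 ≈ -19.500)
f(A, x) = -39/2
√(-102745 + f(C(s, 5*0 - 1), -21)) = √(-102745 - 39/2) = √(-205529/2) = I*√411058/2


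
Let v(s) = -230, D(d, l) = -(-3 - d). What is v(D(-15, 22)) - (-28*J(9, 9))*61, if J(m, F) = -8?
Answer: -13894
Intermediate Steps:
D(d, l) = 3 + d
v(D(-15, 22)) - (-28*J(9, 9))*61 = -230 - (-28*(-8))*61 = -230 - 224*61 = -230 - 1*13664 = -230 - 13664 = -13894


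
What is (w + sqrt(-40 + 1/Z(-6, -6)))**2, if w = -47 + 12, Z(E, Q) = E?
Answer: (210 - I*sqrt(1446))**2/36 ≈ 1184.8 - 443.64*I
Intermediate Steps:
w = -35
(w + sqrt(-40 + 1/Z(-6, -6)))**2 = (-35 + sqrt(-40 + 1/(-6)))**2 = (-35 + sqrt(-40 - 1/6))**2 = (-35 + sqrt(-241/6))**2 = (-35 + I*sqrt(1446)/6)**2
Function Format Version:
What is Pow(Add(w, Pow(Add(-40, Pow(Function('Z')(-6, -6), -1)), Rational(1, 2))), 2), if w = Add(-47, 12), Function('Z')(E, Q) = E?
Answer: Mul(Rational(1, 36), Pow(Add(210, Mul(-1, I, Pow(1446, Rational(1, 2)))), 2)) ≈ Add(1184.8, Mul(-443.64, I))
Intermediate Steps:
w = -35
Pow(Add(w, Pow(Add(-40, Pow(Function('Z')(-6, -6), -1)), Rational(1, 2))), 2) = Pow(Add(-35, Pow(Add(-40, Pow(-6, -1)), Rational(1, 2))), 2) = Pow(Add(-35, Pow(Add(-40, Rational(-1, 6)), Rational(1, 2))), 2) = Pow(Add(-35, Pow(Rational(-241, 6), Rational(1, 2))), 2) = Pow(Add(-35, Mul(Rational(1, 6), I, Pow(1446, Rational(1, 2)))), 2)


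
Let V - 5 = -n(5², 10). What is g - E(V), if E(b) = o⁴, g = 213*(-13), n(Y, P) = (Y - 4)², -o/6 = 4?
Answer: -334545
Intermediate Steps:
o = -24 (o = -6*4 = -24)
n(Y, P) = (-4 + Y)²
g = -2769
V = -436 (V = 5 - (-4 + 5²)² = 5 - (-4 + 25)² = 5 - 1*21² = 5 - 1*441 = 5 - 441 = -436)
E(b) = 331776 (E(b) = (-24)⁴ = 331776)
g - E(V) = -2769 - 1*331776 = -2769 - 331776 = -334545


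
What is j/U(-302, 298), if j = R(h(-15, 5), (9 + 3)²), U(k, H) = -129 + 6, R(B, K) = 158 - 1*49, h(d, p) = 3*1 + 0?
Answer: -109/123 ≈ -0.88618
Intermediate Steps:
h(d, p) = 3 (h(d, p) = 3 + 0 = 3)
R(B, K) = 109 (R(B, K) = 158 - 49 = 109)
U(k, H) = -123
j = 109
j/U(-302, 298) = 109/(-123) = 109*(-1/123) = -109/123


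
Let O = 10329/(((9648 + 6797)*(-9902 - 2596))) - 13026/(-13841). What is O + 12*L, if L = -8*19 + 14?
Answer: -142672867396133/86204100970 ≈ -1655.1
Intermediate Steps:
L = -138 (L = -152 + 14 = -138)
O = 81123810187/86204100970 (O = 10329/((16445*(-12498))) - 13026*(-1/13841) = 10329/(-205529610) + 13026/13841 = 10329*(-1/205529610) + 13026/13841 = -313/6228170 + 13026/13841 = 81123810187/86204100970 ≈ 0.94107)
O + 12*L = 81123810187/86204100970 + 12*(-138) = 81123810187/86204100970 - 1656 = -142672867396133/86204100970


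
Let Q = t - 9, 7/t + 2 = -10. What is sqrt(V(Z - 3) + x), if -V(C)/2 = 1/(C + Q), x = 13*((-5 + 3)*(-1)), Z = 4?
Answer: sqrt(278306)/103 ≈ 5.1218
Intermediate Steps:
t = -7/12 (t = 7/(-2 - 10) = 7/(-12) = 7*(-1/12) = -7/12 ≈ -0.58333)
x = 26 (x = 13*(-2*(-1)) = 13*2 = 26)
Q = -115/12 (Q = -7/12 - 9 = -115/12 ≈ -9.5833)
V(C) = -2/(-115/12 + C) (V(C) = -2/(C - 115/12) = -2/(-115/12 + C))
sqrt(V(Z - 3) + x) = sqrt(-24/(-115 + 12*(4 - 3)) + 26) = sqrt(-24/(-115 + 12*1) + 26) = sqrt(-24/(-115 + 12) + 26) = sqrt(-24/(-103) + 26) = sqrt(-24*(-1/103) + 26) = sqrt(24/103 + 26) = sqrt(2702/103) = sqrt(278306)/103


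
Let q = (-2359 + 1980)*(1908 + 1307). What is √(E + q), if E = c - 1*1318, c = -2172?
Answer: 15*I*√5431 ≈ 1105.4*I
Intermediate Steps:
E = -3490 (E = -2172 - 1*1318 = -2172 - 1318 = -3490)
q = -1218485 (q = -379*3215 = -1218485)
√(E + q) = √(-3490 - 1218485) = √(-1221975) = 15*I*√5431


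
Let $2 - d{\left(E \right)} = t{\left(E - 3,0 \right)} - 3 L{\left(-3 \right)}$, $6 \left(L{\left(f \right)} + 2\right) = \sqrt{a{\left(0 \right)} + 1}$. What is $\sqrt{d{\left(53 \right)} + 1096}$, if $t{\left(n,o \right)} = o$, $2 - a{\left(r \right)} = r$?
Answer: $\frac{\sqrt{4368 + 2 \sqrt{3}}}{2} \approx 33.059$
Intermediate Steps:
$a{\left(r \right)} = 2 - r$
$L{\left(f \right)} = -2 + \frac{\sqrt{3}}{6}$ ($L{\left(f \right)} = -2 + \frac{\sqrt{\left(2 - 0\right) + 1}}{6} = -2 + \frac{\sqrt{\left(2 + 0\right) + 1}}{6} = -2 + \frac{\sqrt{2 + 1}}{6} = -2 + \frac{\sqrt{3}}{6}$)
$d{\left(E \right)} = -4 + \frac{\sqrt{3}}{2}$ ($d{\left(E \right)} = 2 - \left(0 - 3 \left(-2 + \frac{\sqrt{3}}{6}\right)\right) = 2 - \left(0 + \left(6 - \frac{\sqrt{3}}{2}\right)\right) = 2 - \left(6 - \frac{\sqrt{3}}{2}\right) = -4 + \frac{\sqrt{3}}{2}$)
$\sqrt{d{\left(53 \right)} + 1096} = \sqrt{\left(-4 + \frac{\sqrt{3}}{2}\right) + 1096} = \sqrt{1092 + \frac{\sqrt{3}}{2}}$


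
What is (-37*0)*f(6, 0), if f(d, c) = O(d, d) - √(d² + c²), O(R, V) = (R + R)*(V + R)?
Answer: 0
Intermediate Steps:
O(R, V) = 2*R*(R + V) (O(R, V) = (2*R)*(R + V) = 2*R*(R + V))
f(d, c) = -√(c² + d²) + 4*d² (f(d, c) = 2*d*(d + d) - √(d² + c²) = 2*d*(2*d) - √(c² + d²) = 4*d² - √(c² + d²) = -√(c² + d²) + 4*d²)
(-37*0)*f(6, 0) = (-37*0)*(-√(0² + 6²) + 4*6²) = 0*(-√(0 + 36) + 4*36) = 0*(-√36 + 144) = 0*(-1*6 + 144) = 0*(-6 + 144) = 0*138 = 0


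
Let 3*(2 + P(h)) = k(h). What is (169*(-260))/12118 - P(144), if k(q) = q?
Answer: -300684/6059 ≈ -49.626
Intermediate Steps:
P(h) = -2 + h/3
(169*(-260))/12118 - P(144) = (169*(-260))/12118 - (-2 + (1/3)*144) = -43940*1/12118 - (-2 + 48) = -21970/6059 - 1*46 = -21970/6059 - 46 = -300684/6059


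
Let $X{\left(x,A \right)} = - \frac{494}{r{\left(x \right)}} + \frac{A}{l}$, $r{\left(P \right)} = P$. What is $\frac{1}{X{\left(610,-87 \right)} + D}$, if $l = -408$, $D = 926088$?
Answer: $\frac{41480}{38414105493} \approx 1.0798 \cdot 10^{-6}$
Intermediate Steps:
$X{\left(x,A \right)} = - \frac{494}{x} - \frac{A}{408}$ ($X{\left(x,A \right)} = - \frac{494}{x} + \frac{A}{-408} = - \frac{494}{x} + A \left(- \frac{1}{408}\right) = - \frac{494}{x} - \frac{A}{408}$)
$\frac{1}{X{\left(610,-87 \right)} + D} = \frac{1}{\left(- \frac{494}{610} - - \frac{29}{136}\right) + 926088} = \frac{1}{\left(\left(-494\right) \frac{1}{610} + \frac{29}{136}\right) + 926088} = \frac{1}{\left(- \frac{247}{305} + \frac{29}{136}\right) + 926088} = \frac{1}{- \frac{24747}{41480} + 926088} = \frac{1}{\frac{38414105493}{41480}} = \frac{41480}{38414105493}$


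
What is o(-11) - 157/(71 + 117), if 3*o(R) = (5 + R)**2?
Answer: 2099/188 ≈ 11.165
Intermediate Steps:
o(R) = (5 + R)**2/3
o(-11) - 157/(71 + 117) = (5 - 11)**2/3 - 157/(71 + 117) = (1/3)*(-6)**2 - 157/188 = (1/3)*36 + (1/188)*(-157) = 12 - 157/188 = 2099/188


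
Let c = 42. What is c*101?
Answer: 4242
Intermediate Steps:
c*101 = 42*101 = 4242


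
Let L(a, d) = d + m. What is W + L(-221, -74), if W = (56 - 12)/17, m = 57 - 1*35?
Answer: -840/17 ≈ -49.412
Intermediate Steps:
m = 22 (m = 57 - 35 = 22)
L(a, d) = 22 + d (L(a, d) = d + 22 = 22 + d)
W = 44/17 (W = (1/17)*44 = 44/17 ≈ 2.5882)
W + L(-221, -74) = 44/17 + (22 - 74) = 44/17 - 52 = -840/17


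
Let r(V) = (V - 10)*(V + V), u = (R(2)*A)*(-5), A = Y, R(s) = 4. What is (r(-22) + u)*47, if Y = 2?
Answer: 64296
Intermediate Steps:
A = 2
u = -40 (u = (4*2)*(-5) = 8*(-5) = -40)
r(V) = 2*V*(-10 + V) (r(V) = (-10 + V)*(2*V) = 2*V*(-10 + V))
(r(-22) + u)*47 = (2*(-22)*(-10 - 22) - 40)*47 = (2*(-22)*(-32) - 40)*47 = (1408 - 40)*47 = 1368*47 = 64296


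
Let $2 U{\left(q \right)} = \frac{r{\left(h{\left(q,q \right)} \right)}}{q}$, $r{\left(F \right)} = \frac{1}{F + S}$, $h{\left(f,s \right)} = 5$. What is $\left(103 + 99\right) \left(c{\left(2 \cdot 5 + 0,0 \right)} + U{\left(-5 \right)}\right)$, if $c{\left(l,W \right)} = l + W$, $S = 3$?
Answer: $\frac{80699}{40} \approx 2017.5$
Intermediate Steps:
$r{\left(F \right)} = \frac{1}{3 + F}$ ($r{\left(F \right)} = \frac{1}{F + 3} = \frac{1}{3 + F}$)
$U{\left(q \right)} = \frac{1}{16 q}$ ($U{\left(q \right)} = \frac{\frac{1}{3 + 5} \frac{1}{q}}{2} = \frac{\frac{1}{8} \frac{1}{q}}{2} = \frac{1}{16 q}$)
$c{\left(l,W \right)} = W + l$
$\left(103 + 99\right) \left(c{\left(2 \cdot 5 + 0,0 \right)} + U{\left(-5 \right)}\right) = \left(103 + 99\right) \left(\left(0 + \left(2 \cdot 5 + 0\right)\right) + \frac{1}{16 \left(-5\right)}\right) = 202 \left(\left(0 + \left(10 + 0\right)\right) + \frac{1}{16} \left(- \frac{1}{5}\right)\right) = 202 \left(\left(0 + 10\right) - \frac{1}{80}\right) = 202 \left(10 - \frac{1}{80}\right) = 202 \cdot \frac{799}{80} = \frac{80699}{40}$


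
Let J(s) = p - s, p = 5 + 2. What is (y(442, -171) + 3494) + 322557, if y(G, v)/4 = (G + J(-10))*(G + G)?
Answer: 1949075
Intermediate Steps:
p = 7
J(s) = 7 - s
y(G, v) = 8*G*(17 + G) (y(G, v) = 4*((G + (7 - 1*(-10)))*(G + G)) = 4*((G + (7 + 10))*(2*G)) = 4*((G + 17)*(2*G)) = 4*((17 + G)*(2*G)) = 4*(2*G*(17 + G)) = 8*G*(17 + G))
(y(442, -171) + 3494) + 322557 = (8*442*(17 + 442) + 3494) + 322557 = (8*442*459 + 3494) + 322557 = (1623024 + 3494) + 322557 = 1626518 + 322557 = 1949075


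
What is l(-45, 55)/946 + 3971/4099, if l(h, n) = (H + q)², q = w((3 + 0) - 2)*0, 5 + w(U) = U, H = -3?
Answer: 3793457/3877654 ≈ 0.97829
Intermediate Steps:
w(U) = -5 + U
q = 0 (q = (-5 + ((3 + 0) - 2))*0 = (-5 + (3 - 2))*0 = (-5 + 1)*0 = -4*0 = 0)
l(h, n) = 9 (l(h, n) = (-3 + 0)² = (-3)² = 9)
l(-45, 55)/946 + 3971/4099 = 9/946 + 3971/4099 = 3793457/3877654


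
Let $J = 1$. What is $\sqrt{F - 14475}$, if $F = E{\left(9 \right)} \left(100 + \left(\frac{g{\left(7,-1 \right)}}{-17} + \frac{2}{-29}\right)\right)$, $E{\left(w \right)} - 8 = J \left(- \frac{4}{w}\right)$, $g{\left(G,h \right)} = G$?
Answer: $\frac{i \sqrt{103869967}}{87} \approx 117.15 i$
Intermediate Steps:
$E{\left(w \right)} = 8 - \frac{4}{w}$ ($E{\left(w \right)} = 8 + 1 \left(- \frac{4}{w}\right) = 8 - \frac{4}{w}$)
$F = \frac{196252}{261}$ ($F = \left(8 - \frac{4}{9}\right) \left(100 + \left(\frac{7}{-17} + \frac{2}{-29}\right)\right) = \left(8 - \frac{4}{9}\right) \left(100 + \left(7 \left(- \frac{1}{17}\right) + 2 \left(- \frac{1}{29}\right)\right)\right) = \left(8 - \frac{4}{9}\right) \left(100 - \frac{237}{493}\right) = \frac{68 \left(100 - \frac{237}{493}\right)}{9} = \frac{68}{9} \cdot \frac{49063}{493} = \frac{196252}{261} \approx 751.92$)
$\sqrt{F - 14475} = \sqrt{\frac{196252}{261} - 14475} = \sqrt{- \frac{3581723}{261}} = \frac{i \sqrt{103869967}}{87}$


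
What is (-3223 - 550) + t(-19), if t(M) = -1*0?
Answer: -3773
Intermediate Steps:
t(M) = 0
(-3223 - 550) + t(-19) = (-3223 - 550) + 0 = -3773 + 0 = -3773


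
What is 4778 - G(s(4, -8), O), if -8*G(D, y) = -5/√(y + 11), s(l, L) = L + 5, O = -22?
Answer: 4778 + 5*I*√11/88 ≈ 4778.0 + 0.18844*I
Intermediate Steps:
s(l, L) = 5 + L
G(D, y) = 5/(8*√(11 + y)) (G(D, y) = -(-5)/(8*(√(y + 11))) = -(-5)/(8*(√(11 + y))) = -(-5)/(8*√(11 + y)) = 5/(8*√(11 + y)))
4778 - G(s(4, -8), O) = 4778 - 5/(8*√(11 - 22)) = 4778 - 5/(8*√(-11)) = 4778 - 5*(-I*√11/11)/8 = 4778 - (-5)*I*√11/88 = 4778 + 5*I*√11/88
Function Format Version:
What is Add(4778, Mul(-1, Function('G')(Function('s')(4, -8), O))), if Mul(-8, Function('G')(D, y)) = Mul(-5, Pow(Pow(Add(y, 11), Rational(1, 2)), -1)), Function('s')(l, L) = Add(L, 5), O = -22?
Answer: Add(4778, Mul(Rational(5, 88), I, Pow(11, Rational(1, 2)))) ≈ Add(4778.0, Mul(0.18844, I))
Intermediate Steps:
Function('s')(l, L) = Add(5, L)
Function('G')(D, y) = Mul(Rational(5, 8), Pow(Add(11, y), Rational(-1, 2))) (Function('G')(D, y) = Mul(Rational(-1, 8), Mul(-5, Pow(Pow(Add(y, 11), Rational(1, 2)), -1))) = Mul(Rational(-1, 8), Mul(-5, Pow(Pow(Add(11, y), Rational(1, 2)), -1))) = Mul(Rational(-1, 8), Mul(-5, Pow(Add(11, y), Rational(-1, 2)))) = Mul(Rational(5, 8), Pow(Add(11, y), Rational(-1, 2))))
Add(4778, Mul(-1, Function('G')(Function('s')(4, -8), O))) = Add(4778, Mul(-1, Mul(Rational(5, 8), Pow(Add(11, -22), Rational(-1, 2))))) = Add(4778, Mul(-1, Mul(Rational(5, 8), Pow(-11, Rational(-1, 2))))) = Add(4778, Mul(-1, Mul(Rational(5, 8), Mul(Rational(-1, 11), I, Pow(11, Rational(1, 2)))))) = Add(4778, Mul(-1, Mul(Rational(-5, 88), I, Pow(11, Rational(1, 2))))) = Add(4778, Mul(Rational(5, 88), I, Pow(11, Rational(1, 2))))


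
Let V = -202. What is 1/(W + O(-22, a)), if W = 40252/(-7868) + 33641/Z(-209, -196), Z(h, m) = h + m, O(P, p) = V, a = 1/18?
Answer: -796635/231167632 ≈ -0.0034461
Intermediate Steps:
a = 1/18 ≈ 0.055556
O(P, p) = -202
W = -70247362/796635 (W = 40252/(-7868) + 33641/(-209 - 196) = 40252*(-1/7868) + 33641/(-405) = -10063/1967 + 33641*(-1/405) = -10063/1967 - 33641/405 = -70247362/796635 ≈ -88.180)
1/(W + O(-22, a)) = 1/(-70247362/796635 - 202) = 1/(-231167632/796635) = -796635/231167632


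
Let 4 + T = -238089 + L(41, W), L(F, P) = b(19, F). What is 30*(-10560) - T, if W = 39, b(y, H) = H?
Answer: -78748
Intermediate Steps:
L(F, P) = F
T = -238052 (T = -4 + (-238089 + 41) = -4 - 238048 = -238052)
30*(-10560) - T = 30*(-10560) - 1*(-238052) = -316800 + 238052 = -78748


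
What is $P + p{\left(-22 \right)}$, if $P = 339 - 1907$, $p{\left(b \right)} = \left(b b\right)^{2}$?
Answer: $232688$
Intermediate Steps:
$p{\left(b \right)} = b^{4}$ ($p{\left(b \right)} = \left(b^{2}\right)^{2} = b^{4}$)
$P = -1568$
$P + p{\left(-22 \right)} = -1568 + \left(-22\right)^{4} = -1568 + 234256 = 232688$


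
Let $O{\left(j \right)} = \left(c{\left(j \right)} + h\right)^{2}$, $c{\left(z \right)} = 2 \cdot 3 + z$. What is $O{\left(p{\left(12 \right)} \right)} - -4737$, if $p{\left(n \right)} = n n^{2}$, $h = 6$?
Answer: $3032337$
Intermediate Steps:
$p{\left(n \right)} = n^{3}$
$c{\left(z \right)} = 6 + z$
$O{\left(j \right)} = \left(12 + j\right)^{2}$ ($O{\left(j \right)} = \left(\left(6 + j\right) + 6\right)^{2} = \left(12 + j\right)^{2}$)
$O{\left(p{\left(12 \right)} \right)} - -4737 = \left(12 + 12^{3}\right)^{2} - -4737 = \left(12 + 1728\right)^{2} + 4737 = 1740^{2} + 4737 = 3027600 + 4737 = 3032337$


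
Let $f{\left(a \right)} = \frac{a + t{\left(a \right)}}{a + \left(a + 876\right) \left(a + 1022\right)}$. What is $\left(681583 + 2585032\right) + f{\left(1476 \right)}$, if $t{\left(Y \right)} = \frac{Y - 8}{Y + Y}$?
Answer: $\frac{14167497857373295}{4337057736} \approx 3.2666 \cdot 10^{6}$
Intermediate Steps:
$t{\left(Y \right)} = \frac{-8 + Y}{2 Y}$
$f{\left(a \right)} = \frac{a + \frac{-8 + a}{2 a}}{a + \left(876 + a\right) \left(1022 + a\right)}$ ($f{\left(a \right)} = \frac{a + \frac{-8 + a}{2 a}}{a + \left(a + 876\right) \left(a + 1022\right)} = \frac{a + \frac{-8 + a}{2 a}}{a + \left(876 + a\right) \left(1022 + a\right)}$)
$\left(681583 + 2585032\right) + f{\left(1476 \right)} = \left(681583 + 2585032\right) + \frac{-4 + 1476^{2} + \frac{1}{2} \cdot 1476}{1476 \left(895272 + 1476^{2} + 1899 \cdot 1476\right)} = 3266615 + \frac{-4 + 2178576 + 738}{1476 \left(895272 + 2178576 + 2802924\right)} = 3266615 + \frac{1}{1476} \cdot \frac{1}{5876772} \cdot 2179310 = 3266615 + \frac{1089655}{4337057736} = \frac{14167497857373295}{4337057736}$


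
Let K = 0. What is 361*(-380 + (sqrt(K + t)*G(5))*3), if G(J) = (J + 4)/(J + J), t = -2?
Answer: -137180 + 9747*I*sqrt(2)/10 ≈ -1.3718e+5 + 1378.4*I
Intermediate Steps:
G(J) = (4 + J)/(2*J) (G(J) = (4 + J)/((2*J)) = (4 + J)*(1/(2*J)) = (4 + J)/(2*J))
361*(-380 + (sqrt(K + t)*G(5))*3) = 361*(-380 + (sqrt(0 - 2)*((1/2)*(4 + 5)/5))*3) = 361*(-380 + (sqrt(-2)*((1/2)*(1/5)*9))*3) = 361*(-380 + ((I*sqrt(2))*(9/10))*3) = 361*(-380 + (9*I*sqrt(2)/10)*3) = 361*(-380 + 27*I*sqrt(2)/10) = -137180 + 9747*I*sqrt(2)/10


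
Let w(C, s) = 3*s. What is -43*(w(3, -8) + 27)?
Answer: -129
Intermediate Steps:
-43*(w(3, -8) + 27) = -43*(3*(-8) + 27) = -43*(-24 + 27) = -43*3 = -129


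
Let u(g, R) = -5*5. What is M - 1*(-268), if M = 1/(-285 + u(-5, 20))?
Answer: 83079/310 ≈ 268.00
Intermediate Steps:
u(g, R) = -25
M = -1/310 (M = 1/(-285 - 25) = 1/(-310) = -1/310 ≈ -0.0032258)
M - 1*(-268) = -1/310 - 1*(-268) = -1/310 + 268 = 83079/310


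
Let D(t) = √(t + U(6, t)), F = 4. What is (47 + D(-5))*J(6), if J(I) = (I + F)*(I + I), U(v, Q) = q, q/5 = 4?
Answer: 5640 + 120*√15 ≈ 6104.8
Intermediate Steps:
q = 20 (q = 5*4 = 20)
U(v, Q) = 20
D(t) = √(20 + t) (D(t) = √(t + 20) = √(20 + t))
J(I) = 2*I*(4 + I) (J(I) = (I + 4)*(I + I) = (4 + I)*(2*I) = 2*I*(4 + I))
(47 + D(-5))*J(6) = (47 + √(20 - 5))*(2*6*(4 + 6)) = (47 + √15)*(2*6*10) = (47 + √15)*120 = 5640 + 120*√15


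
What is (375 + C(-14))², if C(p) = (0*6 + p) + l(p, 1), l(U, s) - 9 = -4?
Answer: 133956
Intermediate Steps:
l(U, s) = 5 (l(U, s) = 9 - 4 = 5)
C(p) = 5 + p (C(p) = (0*6 + p) + 5 = (0 + p) + 5 = p + 5 = 5 + p)
(375 + C(-14))² = (375 + (5 - 14))² = (375 - 9)² = 366² = 133956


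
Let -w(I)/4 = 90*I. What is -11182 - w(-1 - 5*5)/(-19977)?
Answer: -74457818/6659 ≈ -11182.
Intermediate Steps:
w(I) = -360*I
-11182 - w(-1 - 5*5)/(-19977) = -11182 - (-360*(-1 - 5*5))/(-19977) = -11182 - (-360*(-1 - 25))*(-1)/19977 = -11182 - (-360*(-26))*(-1)/19977 = -11182 - 9360*(-1)/19977 = -11182 - 1*(-3120/6659) = -11182 + 3120/6659 = -74457818/6659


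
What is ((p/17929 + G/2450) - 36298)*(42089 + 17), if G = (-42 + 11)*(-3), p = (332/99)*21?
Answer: -1107725815553042347/724779825 ≈ -1.5284e+9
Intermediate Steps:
p = 2324/33 (p = (332*(1/99))*21 = (332/99)*21 = 2324/33 ≈ 70.424)
G = 93 (G = -31*(-3) = 93)
((p/17929 + G/2450) - 36298)*(42089 + 17) = (((2324/33)/17929 + 93/2450) - 36298)*(42089 + 17) = (((2324/33)*(1/17929) + 93*(1/2450)) - 36298)*42106 = ((2324/591657 + 93/2450) - 36298)*42106 = (60717901/1449559650 - 36298)*42106 = -52616055457799/1449559650*42106 = -1107725815553042347/724779825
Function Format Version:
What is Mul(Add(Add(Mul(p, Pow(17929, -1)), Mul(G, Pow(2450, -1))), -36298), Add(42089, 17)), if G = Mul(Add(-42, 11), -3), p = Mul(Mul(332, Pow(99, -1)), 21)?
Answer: Rational(-1107725815553042347, 724779825) ≈ -1.5284e+9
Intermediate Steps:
p = Rational(2324, 33) (p = Mul(Mul(332, Rational(1, 99)), 21) = Mul(Rational(332, 99), 21) = Rational(2324, 33) ≈ 70.424)
G = 93 (G = Mul(-31, -3) = 93)
Mul(Add(Add(Mul(p, Pow(17929, -1)), Mul(G, Pow(2450, -1))), -36298), Add(42089, 17)) = Mul(Add(Add(Mul(Rational(2324, 33), Pow(17929, -1)), Mul(93, Pow(2450, -1))), -36298), Add(42089, 17)) = Mul(Add(Add(Mul(Rational(2324, 33), Rational(1, 17929)), Mul(93, Rational(1, 2450))), -36298), 42106) = Mul(Add(Add(Rational(2324, 591657), Rational(93, 2450)), -36298), 42106) = Mul(Add(Rational(60717901, 1449559650), -36298), 42106) = Mul(Rational(-52616055457799, 1449559650), 42106) = Rational(-1107725815553042347, 724779825)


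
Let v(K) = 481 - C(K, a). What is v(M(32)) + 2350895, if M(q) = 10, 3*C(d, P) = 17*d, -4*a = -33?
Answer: 7053958/3 ≈ 2.3513e+6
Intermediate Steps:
a = 33/4 (a = -¼*(-33) = 33/4 ≈ 8.2500)
C(d, P) = 17*d/3 (C(d, P) = (17*d)/3 = 17*d/3)
v(K) = 481 - 17*K/3
v(M(32)) + 2350895 = (481 - 17/3*10) + 2350895 = (481 - 170/3) + 2350895 = 1273/3 + 2350895 = 7053958/3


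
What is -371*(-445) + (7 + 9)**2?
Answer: 165351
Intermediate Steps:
-371*(-445) + (7 + 9)**2 = 165095 + 16**2 = 165095 + 256 = 165351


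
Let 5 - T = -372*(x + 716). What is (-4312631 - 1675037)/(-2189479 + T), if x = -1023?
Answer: 2993834/1151839 ≈ 2.5992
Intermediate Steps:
T = -114199 (T = 5 - (-372)*(-1023 + 716) = 5 - (-372)*(-307) = 5 - 1*114204 = 5 - 114204 = -114199)
(-4312631 - 1675037)/(-2189479 + T) = (-4312631 - 1675037)/(-2189479 - 114199) = -5987668/(-2303678) = -5987668*(-1/2303678) = 2993834/1151839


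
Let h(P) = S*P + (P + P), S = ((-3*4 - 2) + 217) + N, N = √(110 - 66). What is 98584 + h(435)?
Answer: 187759 + 870*√11 ≈ 1.9064e+5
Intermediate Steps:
N = 2*√11 (N = √44 = 2*√11 ≈ 6.6332)
S = 203 + 2*√11 (S = ((-3*4 - 2) + 217) + 2*√11 = ((-12 - 2) + 217) + 2*√11 = (-14 + 217) + 2*√11 = 203 + 2*√11 ≈ 209.63)
h(P) = 2*P + P*(203 + 2*√11) (h(P) = (203 + 2*√11)*P + (P + P) = P*(203 + 2*√11) + 2*P = 2*P + P*(203 + 2*√11))
98584 + h(435) = 98584 + 435*(205 + 2*√11) = 98584 + (89175 + 870*√11) = 187759 + 870*√11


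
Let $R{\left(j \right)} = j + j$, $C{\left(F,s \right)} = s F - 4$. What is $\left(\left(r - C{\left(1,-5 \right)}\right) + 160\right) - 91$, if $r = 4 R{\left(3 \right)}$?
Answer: $102$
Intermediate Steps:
$C{\left(F,s \right)} = -4 + F s$ ($C{\left(F,s \right)} = F s - 4 = -4 + F s$)
$R{\left(j \right)} = 2 j$
$r = 24$ ($r = 4 \cdot 2 \cdot 3 = 4 \cdot 6 = 24$)
$\left(\left(r - C{\left(1,-5 \right)}\right) + 160\right) - 91 = \left(\left(24 - \left(-4 + 1 \left(-5\right)\right)\right) + 160\right) - 91 = \left(\left(24 - \left(-4 - 5\right)\right) + 160\right) - 91 = \left(\left(24 - -9\right) + 160\right) - 91 = \left(\left(24 + 9\right) + 160\right) - 91 = \left(33 + 160\right) - 91 = 193 - 91 = 102$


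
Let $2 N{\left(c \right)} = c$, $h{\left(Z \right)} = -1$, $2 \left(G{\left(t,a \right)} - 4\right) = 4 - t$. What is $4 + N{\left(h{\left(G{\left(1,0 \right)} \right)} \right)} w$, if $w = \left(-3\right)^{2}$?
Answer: $- \frac{1}{2} \approx -0.5$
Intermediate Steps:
$G{\left(t,a \right)} = 6 - \frac{t}{2}$ ($G{\left(t,a \right)} = 4 + \frac{4 - t}{2} = 4 - \left(-2 + \frac{t}{2}\right) = 6 - \frac{t}{2}$)
$w = 9$
$N{\left(c \right)} = \frac{c}{2}$
$4 + N{\left(h{\left(G{\left(1,0 \right)} \right)} \right)} w = 4 + \frac{1}{2} \left(-1\right) 9 = 4 - \frac{9}{2} = - \frac{1}{2}$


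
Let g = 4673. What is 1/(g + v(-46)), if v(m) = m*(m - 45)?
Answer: 1/8859 ≈ 0.00011288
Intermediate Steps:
v(m) = m*(-45 + m)
1/(g + v(-46)) = 1/(4673 - 46*(-45 - 46)) = 1/(4673 - 46*(-91)) = 1/(4673 + 4186) = 1/8859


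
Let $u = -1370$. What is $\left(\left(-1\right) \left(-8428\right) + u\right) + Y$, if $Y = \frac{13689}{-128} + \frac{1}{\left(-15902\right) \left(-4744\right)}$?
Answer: $\frac{4195049810113}{603512704} \approx 6951.1$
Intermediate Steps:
$Y = - \frac{64542854719}{603512704}$ ($Y = 13689 \left(- \frac{1}{128}\right) - - \frac{1}{75439088} = - \frac{13689}{128} + \frac{1}{75439088} = - \frac{64542854719}{603512704} \approx -106.95$)
$\left(\left(-1\right) \left(-8428\right) + u\right) + Y = \left(\left(-1\right) \left(-8428\right) - 1370\right) - \frac{64542854719}{603512704} = \left(8428 - 1370\right) - \frac{64542854719}{603512704} = 7058 - \frac{64542854719}{603512704} = \frac{4195049810113}{603512704}$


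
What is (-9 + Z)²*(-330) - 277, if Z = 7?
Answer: -1597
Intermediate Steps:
(-9 + Z)²*(-330) - 277 = (-9 + 7)²*(-330) - 277 = (-2)²*(-330) - 277 = 4*(-330) - 277 = -1320 - 277 = -1597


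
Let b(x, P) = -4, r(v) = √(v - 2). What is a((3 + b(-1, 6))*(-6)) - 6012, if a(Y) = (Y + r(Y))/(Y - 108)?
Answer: -306616/51 ≈ -6012.1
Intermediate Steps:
r(v) = √(-2 + v)
a(Y) = (Y + √(-2 + Y))/(-108 + Y) (a(Y) = (Y + √(-2 + Y))/(Y - 108) = (Y + √(-2 + Y))/(-108 + Y))
a((3 + b(-1, 6))*(-6)) - 6012 = ((3 - 4)*(-6) + √(-2 + (3 - 4)*(-6)))/(-108 + (3 - 4)*(-6)) - 6012 = (-1*(-6) + √(-2 - 1*(-6)))/(-108 - 1*(-6)) - 6012 = (6 + √(-2 + 6))/(-108 + 6) - 6012 = (6 + √4)/(-102) - 6012 = -(6 + 2)/102 - 6012 = -1/102*8 - 6012 = -4/51 - 6012 = -306616/51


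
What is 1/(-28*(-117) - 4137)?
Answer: -1/861 ≈ -0.0011614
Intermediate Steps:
1/(-28*(-117) - 4137) = 1/(3276 - 4137) = 1/(-861) = -1/861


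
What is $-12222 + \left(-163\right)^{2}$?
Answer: $14347$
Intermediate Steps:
$-12222 + \left(-163\right)^{2} = -12222 + 26569 = 14347$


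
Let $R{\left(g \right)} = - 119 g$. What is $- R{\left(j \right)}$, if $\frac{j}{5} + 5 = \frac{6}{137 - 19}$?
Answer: $- \frac{173740}{59} \approx -2944.7$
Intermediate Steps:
$j = - \frac{1460}{59}$ ($j = -25 + 5 \frac{6}{137 - 19} = -25 + 5 \cdot \frac{6}{118} = -25 + 5 \cdot 6 \cdot \frac{1}{118} = -25 + 5 \cdot \frac{3}{59} = -25 + \frac{15}{59} = - \frac{1460}{59} \approx -24.746$)
$- R{\left(j \right)} = - \frac{\left(-119\right) \left(-1460\right)}{59} = \left(-1\right) \frac{173740}{59} = - \frac{173740}{59}$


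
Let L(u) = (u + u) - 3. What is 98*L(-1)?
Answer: -490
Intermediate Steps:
L(u) = -3 + 2*u (L(u) = 2*u - 3 = -3 + 2*u)
98*L(-1) = 98*(-3 + 2*(-1)) = 98*(-3 - 2) = 98*(-5) = -490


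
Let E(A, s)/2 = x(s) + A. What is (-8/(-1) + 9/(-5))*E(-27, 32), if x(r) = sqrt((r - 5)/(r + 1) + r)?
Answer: -1674/5 + 1178*sqrt(11)/55 ≈ -263.76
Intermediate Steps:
x(r) = sqrt(r + (-5 + r)/(1 + r)) (x(r) = sqrt((-5 + r)/(1 + r) + r) = sqrt(r + (-5 + r)/(1 + r)))
E(A, s) = 2*A + 2*sqrt((-5 + s + s*(1 + s))/(1 + s)) (E(A, s) = 2*(sqrt((-5 + s + s*(1 + s))/(1 + s)) + A) = 2*(A + sqrt((-5 + s + s*(1 + s))/(1 + s))) = 2*A + 2*sqrt((-5 + s + s*(1 + s))/(1 + s)))
(-8/(-1) + 9/(-5))*E(-27, 32) = (-8/(-1) + 9/(-5))*(2*(-27) + 2*sqrt((-5 + 32 + 32*(1 + 32))/(1 + 32))) = (-8*(-1) + 9*(-1/5))*(-54 + 2*sqrt((-5 + 32 + 32*33)/33)) = (8 - 9/5)*(-54 + 2*sqrt((-5 + 32 + 1056)/33)) = 31*(-54 + 2*sqrt((1/33)*1083))/5 = 31*(-54 + 2*sqrt(361/11))/5 = 31*(-54 + 2*(19*sqrt(11)/11))/5 = 31*(-54 + 38*sqrt(11)/11)/5 = -1674/5 + 1178*sqrt(11)/55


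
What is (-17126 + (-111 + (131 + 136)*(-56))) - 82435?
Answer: -114624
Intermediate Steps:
(-17126 + (-111 + (131 + 136)*(-56))) - 82435 = (-17126 + (-111 + 267*(-56))) - 82435 = (-17126 + (-111 - 14952)) - 82435 = (-17126 - 15063) - 82435 = -32189 - 82435 = -114624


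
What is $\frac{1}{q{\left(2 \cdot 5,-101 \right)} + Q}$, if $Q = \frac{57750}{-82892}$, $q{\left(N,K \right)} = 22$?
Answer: $\frac{41446}{882937} \approx 0.046941$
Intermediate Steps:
$Q = - \frac{28875}{41446}$ ($Q = 57750 \left(- \frac{1}{82892}\right) = - \frac{28875}{41446} \approx -0.69669$)
$\frac{1}{q{\left(2 \cdot 5,-101 \right)} + Q} = \frac{1}{22 - \frac{28875}{41446}} = \frac{1}{\frac{882937}{41446}} = \frac{41446}{882937}$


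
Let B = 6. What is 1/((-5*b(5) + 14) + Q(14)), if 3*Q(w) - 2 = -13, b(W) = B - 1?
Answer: -3/44 ≈ -0.068182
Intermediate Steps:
b(W) = 5 (b(W) = 6 - 1 = 5)
Q(w) = -11/3 (Q(w) = ⅔ + (⅓)*(-13) = ⅔ - 13/3 = -11/3)
1/((-5*b(5) + 14) + Q(14)) = 1/((-5*5 + 14) - 11/3) = 1/((-25 + 14) - 11/3) = 1/(-11 - 11/3) = 1/(-44/3) = -3/44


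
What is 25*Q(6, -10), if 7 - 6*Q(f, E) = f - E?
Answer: -75/2 ≈ -37.500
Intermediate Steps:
Q(f, E) = 7/6 - f/6 + E/6 (Q(f, E) = 7/6 - (f - E)/6 = 7/6 + (-f/6 + E/6) = 7/6 - f/6 + E/6)
25*Q(6, -10) = 25*(7/6 - ⅙*6 + (⅙)*(-10)) = 25*(7/6 - 1 - 5/3) = 25*(-3/2) = -75/2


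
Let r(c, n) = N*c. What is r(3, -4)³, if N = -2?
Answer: -216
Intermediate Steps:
r(c, n) = -2*c
r(3, -4)³ = (-2*3)³ = (-6)³ = -216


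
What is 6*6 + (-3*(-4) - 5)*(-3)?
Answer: 15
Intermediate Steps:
6*6 + (-3*(-4) - 5)*(-3) = 36 + (12 - 5)*(-3) = 36 + 7*(-3) = 36 - 21 = 15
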